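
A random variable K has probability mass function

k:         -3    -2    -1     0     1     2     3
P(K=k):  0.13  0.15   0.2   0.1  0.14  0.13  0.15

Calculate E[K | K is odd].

0

P(K is odd) = 0.13 + 0.2 + 0.14 + 0.15 = 0.62.
E[K | K is odd] = [(-3)·0.13 + (-1)·0.2 + 1·0.14 + 3·0.15] / 0.62
 = 0 / 0.62
 = 0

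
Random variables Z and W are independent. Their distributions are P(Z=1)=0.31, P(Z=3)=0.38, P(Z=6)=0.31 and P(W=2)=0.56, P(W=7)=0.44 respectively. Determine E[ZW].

E[ZW] = Σ_z Σ_w zw · P(Z=z)P(W=w)
 = 2·0.1736 + 7·0.1364 + 6·0.2128 + 21·0.1672 + 12·0.1736 + 42·0.1364
 = 0.3472 + 0.9548 + 1.2768 + 3.5112 + 2.0832 + 5.7288
 = 13.902

13.902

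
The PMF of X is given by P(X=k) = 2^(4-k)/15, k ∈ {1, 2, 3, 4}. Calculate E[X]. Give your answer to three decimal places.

1.733

E[X] = Σ x·P(X=x)
 = 1·8/15 + 2·4/15 + 3·2/15 + 4·1/15
 = 8/15 + 8/15 + 2/5 + 4/15
 = 26/15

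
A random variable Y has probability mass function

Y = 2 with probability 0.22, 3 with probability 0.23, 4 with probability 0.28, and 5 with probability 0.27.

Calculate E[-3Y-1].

E[-3Y-1] = Σ (-3y-1)·P(Y=y)
 = (-7)·0.22 + (-10)·0.23 + (-13)·0.28 + (-16)·0.27
 = (-1.54) + (-2.3) + (-3.64) + (-4.32)
 = -11.8

-11.8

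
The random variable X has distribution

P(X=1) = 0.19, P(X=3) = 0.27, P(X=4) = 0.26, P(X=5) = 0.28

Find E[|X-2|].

1.82

E[|X-2|] = Σ |x-2|·P(X=x)
 = 1·0.19 + 1·0.27 + 2·0.26 + 3·0.28
 = 0.19 + 0.27 + 0.52 + 0.84
 = 1.82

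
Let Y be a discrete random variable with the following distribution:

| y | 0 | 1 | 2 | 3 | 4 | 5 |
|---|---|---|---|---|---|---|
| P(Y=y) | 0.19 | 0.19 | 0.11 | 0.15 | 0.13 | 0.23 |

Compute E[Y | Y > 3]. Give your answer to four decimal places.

P(Y > 3) = 0.13 + 0.23 = 0.36.
E[Y | Y > 3] = [4·0.13 + 5·0.23] / 0.36
 = 1.67 / 0.36
 = 167/36

4.6389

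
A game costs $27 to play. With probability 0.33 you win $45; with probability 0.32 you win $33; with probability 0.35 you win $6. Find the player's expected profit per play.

0.51

E[payout] = 45·0.33 + 33·0.32 + 6·0.35
 = 14.85 + 10.56 + 2.1
 = 27.51
Net = 27.51 - 27 = 0.51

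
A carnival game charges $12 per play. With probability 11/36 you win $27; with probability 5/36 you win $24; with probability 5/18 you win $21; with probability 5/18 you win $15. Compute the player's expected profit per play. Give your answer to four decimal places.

E[payout] = 27·11/36 + 24·5/36 + 21·5/18 + 15·5/18
 = 33/4 + 10/3 + 35/6 + 25/6
 = 259/12
Net = 259/12 - 12 = 115/12

9.5833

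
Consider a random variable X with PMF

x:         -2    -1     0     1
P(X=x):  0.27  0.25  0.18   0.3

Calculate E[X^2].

1.63

E[X^2] = Σ x^2·P(X=x)
 = 4·0.27 + 1·0.25 + 0·0.18 + 1·0.3
 = 1.08 + 0.25 + 0 + 0.3
 = 1.63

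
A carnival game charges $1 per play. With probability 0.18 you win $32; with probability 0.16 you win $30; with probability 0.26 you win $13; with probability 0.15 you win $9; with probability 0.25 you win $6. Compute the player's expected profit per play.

E[payout] = 32·0.18 + 30·0.16 + 13·0.26 + 9·0.15 + 6·0.25
 = 5.76 + 4.8 + 3.38 + 1.35 + 1.5
 = 16.79
Net = 16.79 - 1 = 15.79

15.79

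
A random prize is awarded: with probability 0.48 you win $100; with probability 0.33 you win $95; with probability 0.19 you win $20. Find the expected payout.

83.15

E[payout] = 100·0.48 + 95·0.33 + 20·0.19
 = 48 + 31.35 + 3.8
 = 83.15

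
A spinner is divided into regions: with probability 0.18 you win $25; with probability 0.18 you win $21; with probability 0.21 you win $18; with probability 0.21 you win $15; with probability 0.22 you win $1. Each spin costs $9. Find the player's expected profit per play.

6.43

E[payout] = 25·0.18 + 21·0.18 + 18·0.21 + 15·0.21 + 1·0.22
 = 4.5 + 3.78 + 3.78 + 3.15 + 0.22
 = 15.43
Net = 15.43 - 9 = 6.43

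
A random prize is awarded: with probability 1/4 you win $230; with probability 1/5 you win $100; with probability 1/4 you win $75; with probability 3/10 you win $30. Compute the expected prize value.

E[payout] = 230·1/4 + 100·1/5 + 75·1/4 + 30·3/10
 = 115/2 + 20 + 75/4 + 9
 = 421/4

105.25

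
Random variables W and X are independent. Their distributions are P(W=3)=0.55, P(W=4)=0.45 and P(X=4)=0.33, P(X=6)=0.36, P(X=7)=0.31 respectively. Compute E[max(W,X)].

5.65

E[max(W,X)] = Σ_w Σ_x max(w,x) · P(W=w)P(X=x)
 = 4·0.1815 + 6·0.198 + 7·0.1705 + 4·0.1485 + 6·0.162 + 7·0.1395
 = 0.726 + 1.188 + 1.1935 + 0.594 + 0.972 + 0.9765
 = 5.65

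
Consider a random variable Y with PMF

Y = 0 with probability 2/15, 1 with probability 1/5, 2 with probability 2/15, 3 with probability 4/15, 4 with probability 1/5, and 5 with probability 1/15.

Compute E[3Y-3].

4.2

E[3Y-3] = Σ (3y-3)·P(Y=y)
 = (-3)·2/15 + 0·1/5 + 3·2/15 + 6·4/15 + 9·1/5 + 12·1/15
 = (-2/5) + 0 + 2/5 + 8/5 + 9/5 + 4/5
 = 21/5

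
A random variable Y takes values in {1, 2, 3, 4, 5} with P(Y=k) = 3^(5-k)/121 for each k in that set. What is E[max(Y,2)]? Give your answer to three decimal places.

2.149

E[max(Y,2)] = Σ max(y,2)·P(Y=y)
 = 2·81/121 + 2·27/121 + 3·9/121 + 4·3/121 + 5·1/121
 = 162/121 + 54/121 + 27/121 + 12/121 + 5/121
 = 260/121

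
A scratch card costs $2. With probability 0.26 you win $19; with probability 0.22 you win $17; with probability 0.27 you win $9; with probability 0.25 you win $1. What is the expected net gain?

9.36

E[payout] = 19·0.26 + 17·0.22 + 9·0.27 + 1·0.25
 = 4.94 + 3.74 + 2.43 + 0.25
 = 11.36
Net = 11.36 - 2 = 9.36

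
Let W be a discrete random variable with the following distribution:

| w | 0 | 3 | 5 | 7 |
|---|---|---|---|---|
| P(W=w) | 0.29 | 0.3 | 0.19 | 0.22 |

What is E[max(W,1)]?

E[max(W,1)] = Σ max(w,1)·P(W=w)
 = 1·0.29 + 3·0.3 + 5·0.19 + 7·0.22
 = 0.29 + 0.9 + 0.95 + 1.54
 = 3.68

3.68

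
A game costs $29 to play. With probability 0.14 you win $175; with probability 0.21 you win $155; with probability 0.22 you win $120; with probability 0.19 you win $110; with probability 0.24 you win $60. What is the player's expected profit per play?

E[payout] = 175·0.14 + 155·0.21 + 120·0.22 + 110·0.19 + 60·0.24
 = 24.5 + 32.55 + 26.4 + 20.9 + 14.4
 = 118.75
Net = 118.75 - 29 = 89.75

89.75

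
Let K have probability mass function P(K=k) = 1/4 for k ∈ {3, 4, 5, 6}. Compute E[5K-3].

19.5

E[5K-3] = Σ (5k-3)·P(K=k)
 = 12·1/4 + 17·1/4 + 22·1/4 + 27·1/4
 = 3 + 17/4 + 11/2 + 27/4
 = 39/2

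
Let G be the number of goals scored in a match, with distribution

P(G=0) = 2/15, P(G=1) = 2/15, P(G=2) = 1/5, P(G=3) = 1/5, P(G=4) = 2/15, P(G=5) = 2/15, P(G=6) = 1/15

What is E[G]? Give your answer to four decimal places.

E[G] = Σ g·P(G=g)
 = 0·2/15 + 1·2/15 + 2·1/5 + 3·1/5 + 4·2/15 + 5·2/15 + 6·1/15
 = 0 + 2/15 + 2/5 + 3/5 + 8/15 + 2/3 + 2/5
 = 41/15

2.7333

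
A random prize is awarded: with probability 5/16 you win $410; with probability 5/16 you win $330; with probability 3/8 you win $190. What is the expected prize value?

E[payout] = 410·5/16 + 330·5/16 + 190·3/8
 = 1025/8 + 825/8 + 285/4
 = 605/2

302.5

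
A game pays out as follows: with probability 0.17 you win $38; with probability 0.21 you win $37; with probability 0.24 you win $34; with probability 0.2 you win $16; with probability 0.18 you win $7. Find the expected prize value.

E[payout] = 38·0.17 + 37·0.21 + 34·0.24 + 16·0.2 + 7·0.18
 = 6.46 + 7.77 + 8.16 + 3.2 + 1.26
 = 26.85

26.85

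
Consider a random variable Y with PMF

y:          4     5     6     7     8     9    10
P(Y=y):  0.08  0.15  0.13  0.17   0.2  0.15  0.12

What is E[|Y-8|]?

E[|Y-8|] = Σ |y-8|·P(Y=y)
 = 4·0.08 + 3·0.15 + 2·0.13 + 1·0.17 + 0·0.2 + 1·0.15 + 2·0.12
 = 0.32 + 0.45 + 0.26 + 0.17 + 0 + 0.15 + 0.24
 = 1.59

1.59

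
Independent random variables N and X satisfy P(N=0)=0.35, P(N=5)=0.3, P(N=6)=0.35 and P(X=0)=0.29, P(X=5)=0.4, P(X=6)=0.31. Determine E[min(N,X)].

E[min(N,X)] = Σ_n Σ_x min(n,x) · P(N=n)P(X=x)
 = 0·0.1015 + 0·0.14 + 0·0.1085 + 0·0.087 + 5·0.12 + 5·0.093 + 0·0.1015 + 5·0.14 + 6·0.1085
 = 0 + 0 + 0 + 0 + 0.6 + 0.465 + 0 + 0.7 + 0.651
 = 2.416

2.416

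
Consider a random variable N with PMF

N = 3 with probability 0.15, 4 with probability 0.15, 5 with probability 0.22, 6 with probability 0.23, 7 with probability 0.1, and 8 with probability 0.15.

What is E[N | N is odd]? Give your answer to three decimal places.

P(N is odd) = 0.15 + 0.22 + 0.1 = 0.47.
E[N | N is odd] = [3·0.15 + 5·0.22 + 7·0.1] / 0.47
 = 2.25 / 0.47
 = 225/47

4.787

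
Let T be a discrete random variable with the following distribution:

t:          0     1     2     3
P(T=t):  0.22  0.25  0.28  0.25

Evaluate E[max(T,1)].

E[max(T,1)] = Σ max(t,1)·P(T=t)
 = 1·0.22 + 1·0.25 + 2·0.28 + 3·0.25
 = 0.22 + 0.25 + 0.56 + 0.75
 = 1.78

1.78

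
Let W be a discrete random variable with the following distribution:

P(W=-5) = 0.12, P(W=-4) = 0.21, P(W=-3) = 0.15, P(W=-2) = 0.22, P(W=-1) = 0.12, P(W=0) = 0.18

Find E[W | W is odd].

P(W is odd) = 0.12 + 0.15 + 0.12 = 0.39.
E[W | W is odd] = [(-5)·0.12 + (-3)·0.15 + (-1)·0.12] / 0.39
 = -1.17 / 0.39
 = -3

-3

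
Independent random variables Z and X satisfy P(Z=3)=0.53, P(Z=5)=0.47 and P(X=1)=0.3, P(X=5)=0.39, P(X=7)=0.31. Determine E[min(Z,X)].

E[min(Z,X)] = Σ_z Σ_x min(z,x) · P(Z=z)P(X=x)
 = 1·0.159 + 3·0.2067 + 3·0.1643 + 1·0.141 + 5·0.1833 + 5·0.1457
 = 0.159 + 0.6201 + 0.4929 + 0.141 + 0.9165 + 0.7285
 = 3.058

3.058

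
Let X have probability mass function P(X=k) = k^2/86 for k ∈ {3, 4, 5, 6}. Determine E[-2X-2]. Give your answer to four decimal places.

E[-2X-2] = Σ (-2x-2)·P(X=x)
 = (-8)·9/86 + (-10)·8/43 + (-12)·25/86 + (-14)·18/43
 = (-36/43) + (-80/43) + (-150/43) + (-252/43)
 = -518/43

-12.0465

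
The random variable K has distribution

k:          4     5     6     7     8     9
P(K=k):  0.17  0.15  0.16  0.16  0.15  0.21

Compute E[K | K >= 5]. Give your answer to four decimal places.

7.1325

P(K >= 5) = 0.15 + 0.16 + 0.16 + 0.15 + 0.21 = 0.83.
E[K | K >= 5] = [5·0.15 + 6·0.16 + 7·0.16 + 8·0.15 + 9·0.21] / 0.83
 = 5.92 / 0.83
 = 592/83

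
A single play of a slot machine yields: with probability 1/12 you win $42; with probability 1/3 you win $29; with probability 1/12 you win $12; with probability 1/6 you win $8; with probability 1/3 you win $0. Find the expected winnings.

E[payout] = 42·1/12 + 29·1/3 + 12·1/12 + 8·1/6 + 0·1/3
 = 7/2 + 29/3 + 1 + 4/3 + 0
 = 31/2

15.5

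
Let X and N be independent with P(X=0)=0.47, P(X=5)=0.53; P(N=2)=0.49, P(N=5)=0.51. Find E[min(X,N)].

1.8709

E[min(X,N)] = Σ_x Σ_n min(x,n) · P(X=x)P(N=n)
 = 0·0.2303 + 0·0.2397 + 2·0.2597 + 5·0.2703
 = 0 + 0 + 0.5194 + 1.3515
 = 1.8709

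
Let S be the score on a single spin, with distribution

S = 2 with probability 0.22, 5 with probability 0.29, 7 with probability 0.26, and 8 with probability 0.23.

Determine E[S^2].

E[S^2] = Σ s^2·P(S=s)
 = 4·0.22 + 25·0.29 + 49·0.26 + 64·0.23
 = 0.88 + 7.25 + 12.74 + 14.72
 = 35.59

35.59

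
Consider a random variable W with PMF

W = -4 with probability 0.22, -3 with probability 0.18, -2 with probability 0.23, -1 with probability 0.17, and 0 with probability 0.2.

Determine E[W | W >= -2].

P(W >= -2) = 0.23 + 0.17 + 0.2 = 0.6.
E[W | W >= -2] = [(-2)·0.23 + (-1)·0.17 + 0·0.2] / 0.6
 = -0.63 / 0.6
 = -21/20

-1.05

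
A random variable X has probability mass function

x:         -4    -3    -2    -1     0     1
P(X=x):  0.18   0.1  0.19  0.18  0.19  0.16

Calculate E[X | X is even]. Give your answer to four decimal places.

-1.9643

P(X is even) = 0.18 + 0.19 + 0.19 = 0.56.
E[X | X is even] = [(-4)·0.18 + (-2)·0.19 + 0·0.19] / 0.56
 = -1.1 / 0.56
 = -55/28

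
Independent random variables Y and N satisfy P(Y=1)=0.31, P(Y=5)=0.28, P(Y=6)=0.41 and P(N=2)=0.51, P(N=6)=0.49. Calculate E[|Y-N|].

2.3196

E[|Y-N|] = Σ_y Σ_n |y-n| · P(Y=y)P(N=n)
 = 1·0.1581 + 5·0.1519 + 3·0.1428 + 1·0.1372 + 4·0.2091 + 0·0.2009
 = 0.1581 + 0.7595 + 0.4284 + 0.1372 + 0.8364 + 0
 = 2.3196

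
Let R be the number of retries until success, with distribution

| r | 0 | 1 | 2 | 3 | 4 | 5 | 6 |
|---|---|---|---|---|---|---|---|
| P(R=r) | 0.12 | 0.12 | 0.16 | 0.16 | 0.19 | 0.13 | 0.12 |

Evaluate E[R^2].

E[R^2] = Σ r^2·P(R=r)
 = 0·0.12 + 1·0.12 + 4·0.16 + 9·0.16 + 16·0.19 + 25·0.13 + 36·0.12
 = 0 + 0.12 + 0.64 + 1.44 + 3.04 + 3.25 + 4.32
 = 12.81

12.81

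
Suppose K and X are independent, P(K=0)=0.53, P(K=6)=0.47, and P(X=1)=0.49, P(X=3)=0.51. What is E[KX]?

5.6964

E[KX] = Σ_k Σ_x kx · P(K=k)P(X=x)
 = 0·0.2597 + 0·0.2703 + 6·0.2303 + 18·0.2397
 = 0 + 0 + 1.3818 + 4.3146
 = 5.6964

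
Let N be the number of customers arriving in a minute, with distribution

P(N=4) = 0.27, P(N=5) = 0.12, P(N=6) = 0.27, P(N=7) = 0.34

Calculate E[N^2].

E[N^2] = Σ n^2·P(N=n)
 = 16·0.27 + 25·0.12 + 36·0.27 + 49·0.34
 = 4.32 + 3 + 9.72 + 16.66
 = 33.7

33.7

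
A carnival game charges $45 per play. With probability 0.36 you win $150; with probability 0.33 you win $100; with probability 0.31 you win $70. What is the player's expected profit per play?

E[payout] = 150·0.36 + 100·0.33 + 70·0.31
 = 54 + 33 + 21.7
 = 108.7
Net = 108.7 - 45 = 63.7

63.7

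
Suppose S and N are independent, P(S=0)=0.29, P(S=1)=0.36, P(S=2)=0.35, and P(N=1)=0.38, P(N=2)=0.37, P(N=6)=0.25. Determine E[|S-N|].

1.826

E[|S-N|] = Σ_s Σ_n |s-n| · P(S=s)P(N=n)
 = 1·0.1102 + 2·0.1073 + 6·0.0725 + 0·0.1368 + 1·0.1332 + 5·0.09 + 1·0.133 + 0·0.1295 + 4·0.0875
 = 0.1102 + 0.2146 + 0.435 + 0 + 0.1332 + 0.45 + 0.133 + 0 + 0.35
 = 1.826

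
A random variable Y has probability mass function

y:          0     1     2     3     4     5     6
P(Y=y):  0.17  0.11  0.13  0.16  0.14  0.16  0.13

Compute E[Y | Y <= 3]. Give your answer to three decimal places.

P(Y <= 3) = 0.17 + 0.11 + 0.13 + 0.16 = 0.57.
E[Y | Y <= 3] = [0·0.17 + 1·0.11 + 2·0.13 + 3·0.16] / 0.57
 = 0.85 / 0.57
 = 85/57

1.491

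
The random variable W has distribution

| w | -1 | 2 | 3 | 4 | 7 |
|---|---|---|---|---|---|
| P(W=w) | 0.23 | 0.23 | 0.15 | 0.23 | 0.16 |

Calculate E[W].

2.72

E[W] = Σ w·P(W=w)
 = (-1)·0.23 + 2·0.23 + 3·0.15 + 4·0.23 + 7·0.16
 = (-0.23) + 0.46 + 0.45 + 0.92 + 1.12
 = 2.72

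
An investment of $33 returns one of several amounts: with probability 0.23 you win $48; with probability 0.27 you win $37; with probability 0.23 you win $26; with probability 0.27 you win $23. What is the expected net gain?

0.22

E[payout] = 48·0.23 + 37·0.27 + 26·0.23 + 23·0.27
 = 11.04 + 9.99 + 5.98 + 6.21
 = 33.22
Net = 33.22 - 33 = 0.22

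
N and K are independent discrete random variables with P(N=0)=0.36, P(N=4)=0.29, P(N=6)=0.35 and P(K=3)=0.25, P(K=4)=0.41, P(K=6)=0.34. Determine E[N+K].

E[N+K] = Σ_n Σ_k (n+k) · P(N=n)P(K=k)
 = 3·0.09 + 4·0.1476 + 6·0.1224 + 7·0.0725 + 8·0.1189 + 10·0.0986 + 9·0.0875 + 10·0.1435 + 12·0.119
 = 0.27 + 0.5904 + 0.7344 + 0.5075 + 0.9512 + 0.986 + 0.7875 + 1.435 + 1.428
 = 7.69

7.69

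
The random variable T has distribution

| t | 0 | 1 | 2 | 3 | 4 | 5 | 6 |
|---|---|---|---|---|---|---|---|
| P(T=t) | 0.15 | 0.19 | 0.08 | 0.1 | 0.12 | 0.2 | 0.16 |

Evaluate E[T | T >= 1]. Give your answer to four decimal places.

P(T >= 1) = 0.19 + 0.08 + 0.1 + 0.12 + 0.2 + 0.16 = 0.85.
E[T | T >= 1] = [1·0.19 + 2·0.08 + 3·0.1 + 4·0.12 + 5·0.2 + 6·0.16] / 0.85
 = 3.09 / 0.85
 = 309/85

3.6353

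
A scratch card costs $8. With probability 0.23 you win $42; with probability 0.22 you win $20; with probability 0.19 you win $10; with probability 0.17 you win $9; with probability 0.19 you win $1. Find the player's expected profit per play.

9.68

E[payout] = 42·0.23 + 20·0.22 + 10·0.19 + 9·0.17 + 1·0.19
 = 9.66 + 4.4 + 1.9 + 1.53 + 0.19
 = 17.68
Net = 17.68 - 8 = 9.68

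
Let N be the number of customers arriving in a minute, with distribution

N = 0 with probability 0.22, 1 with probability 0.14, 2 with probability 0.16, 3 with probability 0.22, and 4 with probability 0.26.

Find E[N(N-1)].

E[N(N-1)] = Σ n(n-1)·P(N=n)
 = 0·0.22 + 0·0.14 + 2·0.16 + 6·0.22 + 12·0.26
 = 0 + 0 + 0.32 + 1.32 + 3.12
 = 4.76

4.76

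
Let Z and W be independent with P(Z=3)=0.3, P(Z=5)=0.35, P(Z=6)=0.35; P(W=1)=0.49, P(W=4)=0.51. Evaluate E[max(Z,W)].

4.903

E[max(Z,W)] = Σ_z Σ_w max(z,w) · P(Z=z)P(W=w)
 = 3·0.147 + 4·0.153 + 5·0.1715 + 5·0.1785 + 6·0.1715 + 6·0.1785
 = 0.441 + 0.612 + 0.8575 + 0.8925 + 1.029 + 1.071
 = 4.903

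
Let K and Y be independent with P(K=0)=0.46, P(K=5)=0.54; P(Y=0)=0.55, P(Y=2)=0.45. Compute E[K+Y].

E[K+Y] = Σ_k Σ_y (k+y) · P(K=k)P(Y=y)
 = 0·0.253 + 2·0.207 + 5·0.297 + 7·0.243
 = 0 + 0.414 + 1.485 + 1.701
 = 3.6

3.6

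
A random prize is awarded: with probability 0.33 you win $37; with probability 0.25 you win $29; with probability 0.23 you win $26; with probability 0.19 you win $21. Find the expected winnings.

E[payout] = 37·0.33 + 29·0.25 + 26·0.23 + 21·0.19
 = 12.21 + 7.25 + 5.98 + 3.99
 = 29.43

29.43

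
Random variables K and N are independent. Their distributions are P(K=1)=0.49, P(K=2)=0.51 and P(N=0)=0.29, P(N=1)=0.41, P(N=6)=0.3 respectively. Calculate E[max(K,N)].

2.857

E[max(K,N)] = Σ_k Σ_n max(k,n) · P(K=k)P(N=n)
 = 1·0.1421 + 1·0.2009 + 6·0.147 + 2·0.1479 + 2·0.2091 + 6·0.153
 = 0.1421 + 0.2009 + 0.882 + 0.2958 + 0.4182 + 0.918
 = 2.857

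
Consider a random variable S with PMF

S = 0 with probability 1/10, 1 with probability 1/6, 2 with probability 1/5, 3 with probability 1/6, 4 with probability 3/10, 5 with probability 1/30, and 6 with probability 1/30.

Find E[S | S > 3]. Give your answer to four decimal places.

4.2727

P(S > 3) = 3/10 + 1/30 + 1/30 = 11/30.
E[S | S > 3] = [4·3/10 + 5·1/30 + 6·1/30] / (11/30)
 = 47/30 / (11/30)
 = 47/11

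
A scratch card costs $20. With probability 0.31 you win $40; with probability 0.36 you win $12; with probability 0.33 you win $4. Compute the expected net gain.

-1.96

E[payout] = 40·0.31 + 12·0.36 + 4·0.33
 = 12.4 + 4.32 + 1.32
 = 18.04
Net = 18.04 - 20 = -1.96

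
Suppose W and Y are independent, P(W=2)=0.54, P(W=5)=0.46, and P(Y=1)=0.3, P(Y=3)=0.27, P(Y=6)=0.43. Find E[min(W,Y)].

E[min(W,Y)] = Σ_w Σ_y min(w,y) · P(W=w)P(Y=y)
 = 1·0.162 + 2·0.1458 + 2·0.2322 + 1·0.138 + 3·0.1242 + 5·0.1978
 = 0.162 + 0.2916 + 0.4644 + 0.138 + 0.3726 + 0.989
 = 2.4176

2.4176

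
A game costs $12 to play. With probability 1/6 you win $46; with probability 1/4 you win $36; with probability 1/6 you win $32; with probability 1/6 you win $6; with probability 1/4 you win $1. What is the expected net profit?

11.25

E[payout] = 46·1/6 + 36·1/4 + 32·1/6 + 6·1/6 + 1·1/4
 = 23/3 + 9 + 16/3 + 1 + 1/4
 = 93/4
Net = 93/4 - 12 = 45/4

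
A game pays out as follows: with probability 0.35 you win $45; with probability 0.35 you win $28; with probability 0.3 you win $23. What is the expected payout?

E[payout] = 45·0.35 + 28·0.35 + 23·0.3
 = 15.75 + 9.8 + 6.9
 = 32.45

32.45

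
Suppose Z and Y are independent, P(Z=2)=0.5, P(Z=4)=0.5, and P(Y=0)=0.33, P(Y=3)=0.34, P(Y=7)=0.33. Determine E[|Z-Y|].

E[|Z-Y|] = Σ_z Σ_y |z-y| · P(Z=z)P(Y=y)
 = 2·0.165 + 1·0.17 + 5·0.165 + 4·0.165 + 1·0.17 + 3·0.165
 = 0.33 + 0.17 + 0.825 + 0.66 + 0.17 + 0.495
 = 2.65

2.65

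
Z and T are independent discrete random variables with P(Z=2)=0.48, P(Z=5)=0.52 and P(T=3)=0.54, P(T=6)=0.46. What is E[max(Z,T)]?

E[max(Z,T)] = Σ_z Σ_t max(z,t) · P(Z=z)P(T=t)
 = 3·0.2592 + 6·0.2208 + 5·0.2808 + 6·0.2392
 = 0.7776 + 1.3248 + 1.404 + 1.4352
 = 4.9416

4.9416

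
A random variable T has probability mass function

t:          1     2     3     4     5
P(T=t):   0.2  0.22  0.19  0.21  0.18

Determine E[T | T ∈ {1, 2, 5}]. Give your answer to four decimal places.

P(T ∈ {1, 2, 5}) = 0.2 + 0.22 + 0.18 = 0.6.
E[T | T ∈ {1, 2, 5}] = [1·0.2 + 2·0.22 + 5·0.18] / 0.6
 = 1.54 / 0.6
 = 77/30

2.5667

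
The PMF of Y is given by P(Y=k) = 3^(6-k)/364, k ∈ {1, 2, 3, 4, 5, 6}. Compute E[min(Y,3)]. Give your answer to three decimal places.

1.442

E[min(Y,3)] = Σ min(y,3)·P(Y=y)
 = 1·243/364 + 2·81/364 + 3·27/364 + 3·9/364 + 3·3/364 + 3·1/364
 = 243/364 + 81/182 + 81/364 + 27/364 + 9/364 + 3/364
 = 75/52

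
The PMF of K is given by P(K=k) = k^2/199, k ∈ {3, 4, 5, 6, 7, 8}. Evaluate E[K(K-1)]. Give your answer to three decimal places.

E[K(K-1)] = Σ k(k-1)·P(K=k)
 = 6·9/199 + 12·16/199 + 20·25/199 + 30·36/199 + 42·49/199 + 56·64/199
 = 54/199 + 192/199 + 500/199 + 1080/199 + 2058/199 + 3584/199
 = 7468/199

37.528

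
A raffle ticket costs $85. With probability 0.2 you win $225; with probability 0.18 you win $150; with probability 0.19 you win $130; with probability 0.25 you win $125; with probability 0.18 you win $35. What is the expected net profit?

49.25

E[payout] = 225·0.2 + 150·0.18 + 130·0.19 + 125·0.25 + 35·0.18
 = 45 + 27 + 24.7 + 31.25 + 6.3
 = 134.25
Net = 134.25 - 85 = 49.25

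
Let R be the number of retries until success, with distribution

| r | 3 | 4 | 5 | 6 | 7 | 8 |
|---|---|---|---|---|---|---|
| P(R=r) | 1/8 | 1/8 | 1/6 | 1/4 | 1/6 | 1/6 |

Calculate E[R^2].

E[R^2] = Σ r^2·P(R=r)
 = 9·1/8 + 16·1/8 + 25·1/6 + 36·1/4 + 49·1/6 + 64·1/6
 = 9/8 + 2 + 25/6 + 9 + 49/6 + 32/3
 = 281/8

35.125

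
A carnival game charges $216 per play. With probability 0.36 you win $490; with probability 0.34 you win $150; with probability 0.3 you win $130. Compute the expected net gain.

50.4

E[payout] = 490·0.36 + 150·0.34 + 130·0.3
 = 176.4 + 51 + 39
 = 266.4
Net = 266.4 - 216 = 50.4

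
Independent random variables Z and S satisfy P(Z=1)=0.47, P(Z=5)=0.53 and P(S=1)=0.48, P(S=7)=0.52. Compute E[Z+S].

E[Z+S] = Σ_z Σ_s (z+s) · P(Z=z)P(S=s)
 = 2·0.2256 + 8·0.2444 + 6·0.2544 + 12·0.2756
 = 0.4512 + 1.9552 + 1.5264 + 3.3072
 = 7.24

7.24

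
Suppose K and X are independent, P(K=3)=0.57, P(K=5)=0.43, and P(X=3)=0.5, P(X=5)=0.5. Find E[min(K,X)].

E[min(K,X)] = Σ_k Σ_x min(k,x) · P(K=k)P(X=x)
 = 3·0.285 + 3·0.285 + 3·0.215 + 5·0.215
 = 0.855 + 0.855 + 0.645 + 1.075
 = 3.43

3.43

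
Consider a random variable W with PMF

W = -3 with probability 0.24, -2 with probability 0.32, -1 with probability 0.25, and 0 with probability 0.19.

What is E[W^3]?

-9.29

E[W^3] = Σ w^3·P(W=w)
 = (-27)·0.24 + (-8)·0.32 + (-1)·0.25 + 0·0.19
 = (-6.48) + (-2.56) + (-0.25) + 0
 = -9.29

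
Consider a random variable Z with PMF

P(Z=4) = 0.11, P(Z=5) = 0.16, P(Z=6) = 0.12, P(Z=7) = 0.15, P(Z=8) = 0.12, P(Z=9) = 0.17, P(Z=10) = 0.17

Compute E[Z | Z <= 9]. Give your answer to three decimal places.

6.627

P(Z <= 9) = 0.11 + 0.16 + 0.12 + 0.15 + 0.12 + 0.17 = 0.83.
E[Z | Z <= 9] = [4·0.11 + 5·0.16 + 6·0.12 + 7·0.15 + 8·0.12 + 9·0.17] / 0.83
 = 5.5 / 0.83
 = 550/83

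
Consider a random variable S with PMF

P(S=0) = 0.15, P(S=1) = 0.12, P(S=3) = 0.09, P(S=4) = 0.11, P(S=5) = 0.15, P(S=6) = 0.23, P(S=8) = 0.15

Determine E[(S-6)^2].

10.4

E[(S-6)^2] = Σ (s-6)^2·P(S=s)
 = 36·0.15 + 25·0.12 + 9·0.09 + 4·0.11 + 1·0.15 + 0·0.23 + 4·0.15
 = 5.4 + 3 + 0.81 + 0.44 + 0.15 + 0 + 0.6
 = 10.4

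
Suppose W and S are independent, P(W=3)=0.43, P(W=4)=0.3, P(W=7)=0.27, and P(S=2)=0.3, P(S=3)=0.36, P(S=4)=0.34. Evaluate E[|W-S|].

1.6324

E[|W-S|] = Σ_w Σ_s |w-s| · P(W=w)P(S=s)
 = 1·0.129 + 0·0.1548 + 1·0.1462 + 2·0.09 + 1·0.108 + 0·0.102 + 5·0.081 + 4·0.0972 + 3·0.0918
 = 0.129 + 0 + 0.1462 + 0.18 + 0.108 + 0 + 0.405 + 0.3888 + 0.2754
 = 1.6324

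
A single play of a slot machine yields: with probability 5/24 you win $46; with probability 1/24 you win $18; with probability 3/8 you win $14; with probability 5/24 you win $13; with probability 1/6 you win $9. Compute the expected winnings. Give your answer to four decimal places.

19.7917

E[payout] = 46·5/24 + 18·1/24 + 14·3/8 + 13·5/24 + 9·1/6
 = 115/12 + 3/4 + 21/4 + 65/24 + 3/2
 = 475/24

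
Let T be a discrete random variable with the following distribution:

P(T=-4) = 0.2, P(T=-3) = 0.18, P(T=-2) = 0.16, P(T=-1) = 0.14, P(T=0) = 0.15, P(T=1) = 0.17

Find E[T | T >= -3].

-1.0375

P(T >= -3) = 0.18 + 0.16 + 0.14 + 0.15 + 0.17 = 0.8.
E[T | T >= -3] = [(-3)·0.18 + (-2)·0.16 + (-1)·0.14 + 0·0.15 + 1·0.17] / 0.8
 = -0.83 / 0.8
 = -83/80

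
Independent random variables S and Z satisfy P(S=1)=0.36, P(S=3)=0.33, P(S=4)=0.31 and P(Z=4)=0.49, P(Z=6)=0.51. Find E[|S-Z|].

2.43

E[|S-Z|] = Σ_s Σ_z |s-z| · P(S=s)P(Z=z)
 = 3·0.1764 + 5·0.1836 + 1·0.1617 + 3·0.1683 + 0·0.1519 + 2·0.1581
 = 0.5292 + 0.918 + 0.1617 + 0.5049 + 0 + 0.3162
 = 2.43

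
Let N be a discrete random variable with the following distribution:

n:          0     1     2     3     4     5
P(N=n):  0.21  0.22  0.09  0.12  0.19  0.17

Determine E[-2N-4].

E[-2N-4] = Σ (-2n-4)·P(N=n)
 = (-4)·0.21 + (-6)·0.22 + (-8)·0.09 + (-10)·0.12 + (-12)·0.19 + (-14)·0.17
 = (-0.84) + (-1.32) + (-0.72) + (-1.2) + (-2.28) + (-2.38)
 = -8.74

-8.74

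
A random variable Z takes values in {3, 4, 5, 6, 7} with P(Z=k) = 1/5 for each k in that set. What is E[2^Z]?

49.6

E[2^Z] = Σ 2^z·P(Z=z)
 = 8·1/5 + 16·1/5 + 32·1/5 + 64·1/5 + 128·1/5
 = 8/5 + 16/5 + 32/5 + 64/5 + 128/5
 = 248/5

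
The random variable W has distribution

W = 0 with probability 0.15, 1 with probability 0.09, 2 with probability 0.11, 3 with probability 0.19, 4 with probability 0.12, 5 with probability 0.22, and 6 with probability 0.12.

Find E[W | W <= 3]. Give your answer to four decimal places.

P(W <= 3) = 0.15 + 0.09 + 0.11 + 0.19 = 0.54.
E[W | W <= 3] = [0·0.15 + 1·0.09 + 2·0.11 + 3·0.19] / 0.54
 = 0.88 / 0.54
 = 44/27

1.6296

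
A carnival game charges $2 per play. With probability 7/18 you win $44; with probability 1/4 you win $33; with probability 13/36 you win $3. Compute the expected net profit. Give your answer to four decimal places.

E[payout] = 44·7/18 + 33·1/4 + 3·13/36
 = 154/9 + 33/4 + 13/12
 = 238/9
Net = 238/9 - 2 = 220/9

24.4444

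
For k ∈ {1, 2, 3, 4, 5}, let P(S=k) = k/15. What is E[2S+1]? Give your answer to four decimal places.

8.3333

E[2S+1] = Σ (2s+1)·P(S=s)
 = 3·1/15 + 5·2/15 + 7·1/5 + 9·4/15 + 11·1/3
 = 1/5 + 2/3 + 7/5 + 12/5 + 11/3
 = 25/3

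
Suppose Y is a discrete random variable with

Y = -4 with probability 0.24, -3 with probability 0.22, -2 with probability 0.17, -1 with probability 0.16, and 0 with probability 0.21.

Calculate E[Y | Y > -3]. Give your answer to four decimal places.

P(Y > -3) = 0.17 + 0.16 + 0.21 = 0.54.
E[Y | Y > -3] = [(-2)·0.17 + (-1)·0.16 + 0·0.21] / 0.54
 = -0.5 / 0.54
 = -25/27

-0.9259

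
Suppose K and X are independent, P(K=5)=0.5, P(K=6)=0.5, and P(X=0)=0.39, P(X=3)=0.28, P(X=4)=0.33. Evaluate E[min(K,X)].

E[min(K,X)] = Σ_k Σ_x min(k,x) · P(K=k)P(X=x)
 = 0·0.195 + 3·0.14 + 4·0.165 + 0·0.195 + 3·0.14 + 4·0.165
 = 0 + 0.42 + 0.66 + 0 + 0.42 + 0.66
 = 2.16

2.16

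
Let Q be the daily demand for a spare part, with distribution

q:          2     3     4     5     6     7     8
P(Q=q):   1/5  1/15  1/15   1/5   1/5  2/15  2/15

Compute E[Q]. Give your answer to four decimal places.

5.0667

E[Q] = Σ q·P(Q=q)
 = 2·1/5 + 3·1/15 + 4·1/15 + 5·1/5 + 6·1/5 + 7·2/15 + 8·2/15
 = 2/5 + 1/5 + 4/15 + 1 + 6/5 + 14/15 + 16/15
 = 76/15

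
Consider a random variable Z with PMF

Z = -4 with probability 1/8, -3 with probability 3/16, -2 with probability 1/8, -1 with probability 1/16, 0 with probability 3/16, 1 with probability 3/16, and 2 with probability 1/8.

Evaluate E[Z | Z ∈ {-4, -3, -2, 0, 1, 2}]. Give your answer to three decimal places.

P(Z ∈ {-4, -3, -2, 0, 1, 2}) = 1/8 + 3/16 + 1/8 + 3/16 + 3/16 + 1/8 = 15/16.
E[Z | Z ∈ {-4, -3, -2, 0, 1, 2}] = [(-4)·1/8 + (-3)·3/16 + (-2)·1/8 + 0·3/16 + 1·3/16 + 2·1/8] / (15/16)
 = -7/8 / (15/16)
 = -14/15

-0.933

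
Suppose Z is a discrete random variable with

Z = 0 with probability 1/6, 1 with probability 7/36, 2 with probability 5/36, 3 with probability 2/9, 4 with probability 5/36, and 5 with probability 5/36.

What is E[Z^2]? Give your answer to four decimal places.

8.4444

E[Z^2] = Σ z^2·P(Z=z)
 = 0·1/6 + 1·7/36 + 4·5/36 + 9·2/9 + 16·5/36 + 25·5/36
 = 0 + 7/36 + 5/9 + 2 + 20/9 + 125/36
 = 76/9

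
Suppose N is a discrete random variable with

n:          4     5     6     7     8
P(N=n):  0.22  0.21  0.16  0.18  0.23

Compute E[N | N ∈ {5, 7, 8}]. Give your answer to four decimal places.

6.6935

P(N ∈ {5, 7, 8}) = 0.21 + 0.18 + 0.23 = 0.62.
E[N | N ∈ {5, 7, 8}] = [5·0.21 + 7·0.18 + 8·0.23] / 0.62
 = 4.15 / 0.62
 = 415/62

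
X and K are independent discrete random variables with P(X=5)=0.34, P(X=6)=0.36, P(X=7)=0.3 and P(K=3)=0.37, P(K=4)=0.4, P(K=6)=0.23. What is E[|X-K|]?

2.0264

E[|X-K|] = Σ_x Σ_k |x-k| · P(X=x)P(K=k)
 = 2·0.1258 + 1·0.136 + 1·0.0782 + 3·0.1332 + 2·0.144 + 0·0.0828 + 4·0.111 + 3·0.12 + 1·0.069
 = 0.2516 + 0.136 + 0.0782 + 0.3996 + 0.288 + 0 + 0.444 + 0.36 + 0.069
 = 2.0264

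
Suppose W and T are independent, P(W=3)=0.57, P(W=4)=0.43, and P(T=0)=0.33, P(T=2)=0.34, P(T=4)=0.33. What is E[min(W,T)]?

E[min(W,T)] = Σ_w Σ_t min(w,t) · P(W=w)P(T=t)
 = 0·0.1881 + 2·0.1938 + 3·0.1881 + 0·0.1419 + 2·0.1462 + 4·0.1419
 = 0 + 0.3876 + 0.5643 + 0 + 0.2924 + 0.5676
 = 1.8119

1.8119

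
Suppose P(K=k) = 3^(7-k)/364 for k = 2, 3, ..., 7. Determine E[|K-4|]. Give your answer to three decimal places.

E[|K-4|] = Σ |k-4|·P(K=k)
 = 2·243/364 + 1·81/364 + 0·27/364 + 1·9/364 + 2·3/364 + 3·1/364
 = 243/182 + 81/364 + 0 + 9/364 + 3/182 + 3/364
 = 45/28

1.607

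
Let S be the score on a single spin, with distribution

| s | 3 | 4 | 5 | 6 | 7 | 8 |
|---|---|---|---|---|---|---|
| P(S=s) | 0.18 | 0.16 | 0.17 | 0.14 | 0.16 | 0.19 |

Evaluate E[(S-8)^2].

E[(S-8)^2] = Σ (s-8)^2·P(S=s)
 = 25·0.18 + 16·0.16 + 9·0.17 + 4·0.14 + 1·0.16 + 0·0.19
 = 4.5 + 2.56 + 1.53 + 0.56 + 0.16 + 0
 = 9.31

9.31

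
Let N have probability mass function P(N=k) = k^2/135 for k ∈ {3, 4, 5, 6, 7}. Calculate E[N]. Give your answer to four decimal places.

E[N] = Σ n·P(N=n)
 = 3·1/15 + 4·16/135 + 5·5/27 + 6·4/15 + 7·49/135
 = 1/5 + 64/135 + 25/27 + 8/5 + 343/135
 = 155/27

5.7407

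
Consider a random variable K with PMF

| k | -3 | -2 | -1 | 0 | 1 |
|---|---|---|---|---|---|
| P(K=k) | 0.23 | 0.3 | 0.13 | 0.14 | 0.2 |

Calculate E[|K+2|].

1.24

E[|K+2|] = Σ |k+2|·P(K=k)
 = 1·0.23 + 0·0.3 + 1·0.13 + 2·0.14 + 3·0.2
 = 0.23 + 0 + 0.13 + 0.28 + 0.6
 = 1.24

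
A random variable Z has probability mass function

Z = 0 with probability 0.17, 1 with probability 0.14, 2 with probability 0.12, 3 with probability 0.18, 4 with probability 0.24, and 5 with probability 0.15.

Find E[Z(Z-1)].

E[Z(Z-1)] = Σ z(z-1)·P(Z=z)
 = 0·0.17 + 0·0.14 + 2·0.12 + 6·0.18 + 12·0.24 + 20·0.15
 = 0 + 0 + 0.24 + 1.08 + 2.88 + 3
 = 7.2

7.2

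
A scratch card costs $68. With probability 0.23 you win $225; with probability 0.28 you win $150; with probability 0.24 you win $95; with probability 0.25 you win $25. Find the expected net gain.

54.8

E[payout] = 225·0.23 + 150·0.28 + 95·0.24 + 25·0.25
 = 51.75 + 42 + 22.8 + 6.25
 = 122.8
Net = 122.8 - 68 = 54.8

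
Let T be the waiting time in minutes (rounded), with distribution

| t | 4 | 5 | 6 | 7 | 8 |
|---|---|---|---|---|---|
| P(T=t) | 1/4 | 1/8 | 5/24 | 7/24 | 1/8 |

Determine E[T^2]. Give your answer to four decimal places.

36.9167

E[T^2] = Σ t^2·P(T=t)
 = 16·1/4 + 25·1/8 + 36·5/24 + 49·7/24 + 64·1/8
 = 4 + 25/8 + 15/2 + 343/24 + 8
 = 443/12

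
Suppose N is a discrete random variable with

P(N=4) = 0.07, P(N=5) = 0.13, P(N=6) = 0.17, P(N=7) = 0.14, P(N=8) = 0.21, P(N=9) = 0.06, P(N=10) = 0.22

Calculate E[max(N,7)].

E[max(N,7)] = Σ max(n,7)·P(N=n)
 = 7·0.07 + 7·0.13 + 7·0.17 + 7·0.14 + 8·0.21 + 9·0.06 + 10·0.22
 = 0.49 + 0.91 + 1.19 + 0.98 + 1.68 + 0.54 + 2.2
 = 7.99

7.99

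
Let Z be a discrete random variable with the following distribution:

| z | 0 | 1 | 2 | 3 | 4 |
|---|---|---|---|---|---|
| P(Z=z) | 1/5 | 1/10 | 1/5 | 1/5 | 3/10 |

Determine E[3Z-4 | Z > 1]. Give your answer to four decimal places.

5.4286

P(Z > 1) = 1/5 + 1/5 + 3/10 = 7/10.
E[3Z-4 | Z > 1] = [2·1/5 + 5·1/5 + 8·3/10] / (7/10)
 = 19/5 / (7/10)
 = 38/7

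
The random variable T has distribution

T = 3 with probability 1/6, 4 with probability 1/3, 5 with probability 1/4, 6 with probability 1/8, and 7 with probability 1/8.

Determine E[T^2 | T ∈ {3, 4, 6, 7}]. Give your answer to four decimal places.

P(T ∈ {3, 4, 6, 7}) = 1/6 + 1/3 + 1/8 + 1/8 = 3/4.
E[T^2 | T ∈ {3, 4, 6, 7}] = [9·1/6 + 16·1/3 + 36·1/8 + 49·1/8] / (3/4)
 = 419/24 / (3/4)
 = 419/18

23.2778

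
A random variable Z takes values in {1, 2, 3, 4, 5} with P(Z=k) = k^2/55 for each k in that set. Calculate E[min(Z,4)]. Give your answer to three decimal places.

E[min(Z,4)] = Σ min(z,4)·P(Z=z)
 = 1·1/55 + 2·4/55 + 3·9/55 + 4·16/55 + 4·5/11
 = 1/55 + 8/55 + 27/55 + 64/55 + 20/11
 = 40/11

3.636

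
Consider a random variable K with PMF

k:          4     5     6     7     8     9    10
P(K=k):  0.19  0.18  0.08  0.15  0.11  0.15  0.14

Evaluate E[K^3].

409.06

E[K^3] = Σ k^3·P(K=k)
 = 64·0.19 + 125·0.18 + 216·0.08 + 343·0.15 + 512·0.11 + 729·0.15 + 1000·0.14
 = 12.16 + 22.5 + 17.28 + 51.45 + 56.32 + 109.35 + 140
 = 409.06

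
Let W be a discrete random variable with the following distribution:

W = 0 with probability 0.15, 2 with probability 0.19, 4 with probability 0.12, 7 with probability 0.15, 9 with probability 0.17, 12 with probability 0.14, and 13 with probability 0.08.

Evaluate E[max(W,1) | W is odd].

P(W is odd) = 0.15 + 0.17 + 0.08 = 0.4.
E[max(W,1) | W is odd] = [7·0.15 + 9·0.17 + 13·0.08] / 0.4
 = 3.62 / 0.4
 = 181/20

9.05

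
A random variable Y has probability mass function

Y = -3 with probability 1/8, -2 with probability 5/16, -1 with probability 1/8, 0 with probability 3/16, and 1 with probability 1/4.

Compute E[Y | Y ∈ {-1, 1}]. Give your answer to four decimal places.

P(Y ∈ {-1, 1}) = 1/8 + 1/4 = 3/8.
E[Y | Y ∈ {-1, 1}] = [(-1)·1/8 + 1·1/4] / (3/8)
 = 1/8 / (3/8)
 = 1/3

0.3333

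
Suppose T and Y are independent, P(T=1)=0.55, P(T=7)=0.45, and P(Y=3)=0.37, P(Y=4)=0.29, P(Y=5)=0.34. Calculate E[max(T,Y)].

E[max(T,Y)] = Σ_t Σ_y max(t,y) · P(T=t)P(Y=y)
 = 3·0.2035 + 4·0.1595 + 5·0.187 + 7·0.1665 + 7·0.1305 + 7·0.153
 = 0.6105 + 0.638 + 0.935 + 1.1655 + 0.9135 + 1.071
 = 5.3335

5.3335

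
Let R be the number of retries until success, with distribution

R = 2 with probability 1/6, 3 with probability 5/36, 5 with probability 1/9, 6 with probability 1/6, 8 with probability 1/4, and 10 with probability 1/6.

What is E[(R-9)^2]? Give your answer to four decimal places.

E[(R-9)^2] = Σ (r-9)^2·P(R=r)
 = 49·1/6 + 36·5/36 + 16·1/9 + 9·1/6 + 1·1/4 + 1·1/6
 = 49/6 + 5 + 16/9 + 3/2 + 1/4 + 1/6
 = 607/36

16.8611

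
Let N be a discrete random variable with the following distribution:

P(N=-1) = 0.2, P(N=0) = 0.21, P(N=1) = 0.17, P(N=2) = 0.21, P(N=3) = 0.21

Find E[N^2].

3.1

E[N^2] = Σ n^2·P(N=n)
 = 1·0.2 + 0·0.21 + 1·0.17 + 4·0.21 + 9·0.21
 = 0.2 + 0 + 0.17 + 0.84 + 1.89
 = 3.1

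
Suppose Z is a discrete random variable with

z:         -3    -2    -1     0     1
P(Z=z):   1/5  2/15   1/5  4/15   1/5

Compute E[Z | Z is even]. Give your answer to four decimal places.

-0.6667

P(Z is even) = 2/15 + 4/15 = 2/5.
E[Z | Z is even] = [(-2)·2/15 + 0·4/15] / (2/5)
 = -4/15 / (2/5)
 = -2/3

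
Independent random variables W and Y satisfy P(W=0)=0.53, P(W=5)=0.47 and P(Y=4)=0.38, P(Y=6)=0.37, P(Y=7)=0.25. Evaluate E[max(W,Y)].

5.6686

E[max(W,Y)] = Σ_w Σ_y max(w,y) · P(W=w)P(Y=y)
 = 4·0.2014 + 6·0.1961 + 7·0.1325 + 5·0.1786 + 6·0.1739 + 7·0.1175
 = 0.8056 + 1.1766 + 0.9275 + 0.893 + 1.0434 + 0.8225
 = 5.6686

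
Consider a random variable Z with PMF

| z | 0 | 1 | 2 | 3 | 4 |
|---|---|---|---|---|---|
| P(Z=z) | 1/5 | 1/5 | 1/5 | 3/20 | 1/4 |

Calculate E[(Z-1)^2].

E[(Z-1)^2] = Σ (z-1)^2·P(Z=z)
 = 1·1/5 + 0·1/5 + 1·1/5 + 4·3/20 + 9·1/4
 = 1/5 + 0 + 1/5 + 3/5 + 9/4
 = 13/4

3.25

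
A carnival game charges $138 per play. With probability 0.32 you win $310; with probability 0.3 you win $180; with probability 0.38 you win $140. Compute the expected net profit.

68.4

E[payout] = 310·0.32 + 180·0.3 + 140·0.38
 = 99.2 + 54 + 53.2
 = 206.4
Net = 206.4 - 138 = 68.4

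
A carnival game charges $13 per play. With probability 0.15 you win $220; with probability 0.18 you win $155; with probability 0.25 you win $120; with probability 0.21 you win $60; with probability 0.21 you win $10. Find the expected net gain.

92.6

E[payout] = 220·0.15 + 155·0.18 + 120·0.25 + 60·0.21 + 10·0.21
 = 33 + 27.9 + 30 + 12.6 + 2.1
 = 105.6
Net = 105.6 - 13 = 92.6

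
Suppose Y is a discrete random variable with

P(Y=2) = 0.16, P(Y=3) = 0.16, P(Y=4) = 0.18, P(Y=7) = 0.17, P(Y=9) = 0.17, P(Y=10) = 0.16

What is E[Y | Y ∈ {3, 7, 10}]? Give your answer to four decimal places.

P(Y ∈ {3, 7, 10}) = 0.16 + 0.17 + 0.16 = 0.49.
E[Y | Y ∈ {3, 7, 10}] = [3·0.16 + 7·0.17 + 10·0.16] / 0.49
 = 3.27 / 0.49
 = 327/49

6.6735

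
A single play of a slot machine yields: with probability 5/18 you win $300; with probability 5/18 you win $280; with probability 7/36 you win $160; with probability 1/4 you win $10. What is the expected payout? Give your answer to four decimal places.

E[payout] = 300·5/18 + 280·5/18 + 160·7/36 + 10·1/4
 = 250/3 + 700/9 + 280/9 + 5/2
 = 3505/18

194.7222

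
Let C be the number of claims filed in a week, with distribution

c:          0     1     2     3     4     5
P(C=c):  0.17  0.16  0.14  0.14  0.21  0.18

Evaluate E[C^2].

E[C^2] = Σ c^2·P(C=c)
 = 0·0.17 + 1·0.16 + 4·0.14 + 9·0.14 + 16·0.21 + 25·0.18
 = 0 + 0.16 + 0.56 + 1.26 + 3.36 + 4.5
 = 9.84

9.84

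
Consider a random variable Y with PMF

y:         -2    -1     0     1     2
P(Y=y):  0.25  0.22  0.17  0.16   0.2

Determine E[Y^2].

E[Y^2] = Σ y^2·P(Y=y)
 = 4·0.25 + 1·0.22 + 0·0.17 + 1·0.16 + 4·0.2
 = 1 + 0.22 + 0 + 0.16 + 0.8
 = 2.18

2.18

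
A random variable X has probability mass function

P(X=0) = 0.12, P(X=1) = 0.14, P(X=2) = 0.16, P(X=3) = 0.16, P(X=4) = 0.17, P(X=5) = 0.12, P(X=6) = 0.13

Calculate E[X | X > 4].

5.52

P(X > 4) = 0.12 + 0.13 = 0.25.
E[X | X > 4] = [5·0.12 + 6·0.13] / 0.25
 = 1.38 / 0.25
 = 138/25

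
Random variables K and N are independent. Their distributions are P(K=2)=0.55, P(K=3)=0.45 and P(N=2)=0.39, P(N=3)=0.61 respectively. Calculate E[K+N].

5.06

E[K+N] = Σ_k Σ_n (k+n) · P(K=k)P(N=n)
 = 4·0.2145 + 5·0.3355 + 5·0.1755 + 6·0.2745
 = 0.858 + 1.6775 + 0.8775 + 1.647
 = 5.06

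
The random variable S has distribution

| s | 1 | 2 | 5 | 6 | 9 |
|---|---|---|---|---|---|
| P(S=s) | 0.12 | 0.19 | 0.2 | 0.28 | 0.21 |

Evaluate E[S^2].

E[S^2] = Σ s^2·P(S=s)
 = 1·0.12 + 4·0.19 + 25·0.2 + 36·0.28 + 81·0.21
 = 0.12 + 0.76 + 5 + 10.08 + 17.01
 = 32.97

32.97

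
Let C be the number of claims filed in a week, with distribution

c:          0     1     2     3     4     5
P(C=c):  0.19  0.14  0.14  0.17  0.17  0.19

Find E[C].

E[C] = Σ c·P(C=c)
 = 0·0.19 + 1·0.14 + 2·0.14 + 3·0.17 + 4·0.17 + 5·0.19
 = 0 + 0.14 + 0.28 + 0.51 + 0.68 + 0.95
 = 2.56

2.56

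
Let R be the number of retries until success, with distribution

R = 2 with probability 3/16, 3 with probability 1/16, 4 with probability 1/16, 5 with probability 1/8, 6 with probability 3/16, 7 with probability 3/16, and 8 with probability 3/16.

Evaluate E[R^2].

E[R^2] = Σ r^2·P(R=r)
 = 4·3/16 + 9·1/16 + 16·1/16 + 25·1/8 + 36·3/16 + 49·3/16 + 64·3/16
 = 3/4 + 9/16 + 1 + 25/8 + 27/4 + 147/16 + 12
 = 267/8

33.375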